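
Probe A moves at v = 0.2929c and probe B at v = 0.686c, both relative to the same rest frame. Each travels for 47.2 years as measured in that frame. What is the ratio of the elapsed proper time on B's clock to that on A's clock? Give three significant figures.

τ_B/τ_A = 0.761

A: γ = 1/√(1 − 0.2929²) = 1/√0.9142 = 1.046. B: γ = 1/√(1 − 0.686²) = 1/√0.5294 = 1.374.
τ_A/τ_B = γ_B/γ_A = 1.374/1.046 = 1.314, so τ_B/τ_A = 0.7610.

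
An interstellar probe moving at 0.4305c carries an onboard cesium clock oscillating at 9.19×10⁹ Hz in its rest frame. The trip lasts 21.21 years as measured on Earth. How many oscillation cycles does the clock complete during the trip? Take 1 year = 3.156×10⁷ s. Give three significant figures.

N = 5.55×10¹⁸

γ = 1/√(1 − 0.4305²) = 1/√0.8147 = 1.108
The oscillator's own cycle count is N = f × τ where τ is the proper time aboard the probe. τ = Δt/γ = 21.21/1.108 = 19.14 years = 6.042×10⁸ s.
N = 9.19×10⁹ × 6.042×10⁸ = 5.552×10¹⁸.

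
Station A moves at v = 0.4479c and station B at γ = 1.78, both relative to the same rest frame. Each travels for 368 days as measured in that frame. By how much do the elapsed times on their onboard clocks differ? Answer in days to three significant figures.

|τ_A − τ_B| = 122 days

A: γ = 1/√(1 − 0.4479²) = 1/√0.7994 = 1.118; τ_A = 368/1.118 = 329.0 days.
B: γ = 1.78; τ_B = 368/1.780 = 206.7 days.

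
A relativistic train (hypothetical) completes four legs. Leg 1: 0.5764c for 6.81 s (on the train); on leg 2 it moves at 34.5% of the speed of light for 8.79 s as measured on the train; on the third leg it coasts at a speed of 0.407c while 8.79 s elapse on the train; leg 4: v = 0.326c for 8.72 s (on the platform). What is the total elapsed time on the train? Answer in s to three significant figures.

τ = 32.6 s

Leg 1: 6.81 s is already measured on the train.
Leg 2: 8.79 s is already measured on the train.
Leg 3: 8.79 s is already measured on the train.
Leg 4: γ = 1/√(1 − 0.326²) = 1/√0.8937 = 1.058; τ_4 = 8.72/1.058 = 8.244 s.
Total: 6.810 + 8.790 + 8.790 + 8.244 s.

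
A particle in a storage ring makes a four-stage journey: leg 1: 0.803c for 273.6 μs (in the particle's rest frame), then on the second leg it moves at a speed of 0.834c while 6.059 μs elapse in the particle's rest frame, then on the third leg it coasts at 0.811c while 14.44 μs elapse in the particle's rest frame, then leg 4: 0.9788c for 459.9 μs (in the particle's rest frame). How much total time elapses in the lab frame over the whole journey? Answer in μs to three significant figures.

Δt = 2740 μs

Leg 1: γ = 1/√(1 − 0.803²) = 1/√0.3552 = 1.678; Δt_1 = 1.678 × 273.6 = 459.1 μs.
Leg 2: γ = 1/√(1 − 0.834²) = 1/√0.3044 = 1.812; Δt_2 = 1.812 × 6.059 = 10.98 μs.
Leg 3: γ = 1/√(1 − 0.811²) = 1/√0.3423 = 1.709; Δt_3 = 1.709 × 14.44 = 24.68 μs.
Leg 4: γ = 1/√(1 − 0.9788²) = 1/√0.04195 = 4.882; Δt_4 = 4.882 × 459.9 = 2245 μs.
Total: 459.1 + 10.98 + 24.68 + 2245 μs.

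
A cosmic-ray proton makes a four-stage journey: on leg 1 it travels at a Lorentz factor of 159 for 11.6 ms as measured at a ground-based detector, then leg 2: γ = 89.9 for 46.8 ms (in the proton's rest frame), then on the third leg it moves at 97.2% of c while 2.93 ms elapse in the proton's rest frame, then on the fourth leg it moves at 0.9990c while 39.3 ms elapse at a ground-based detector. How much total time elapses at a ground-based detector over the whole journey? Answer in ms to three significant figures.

Δt = 4270 ms

Leg 1: 11.6 ms is already measured at a ground-based detector.
Leg 2: γ = 89.9; Δt_2 = 89.90 × 46.8 = 4207 ms.
Leg 3: β = 0.972; γ = 1/√(1 − 0.972²) = 1/√0.05522 = 4.256; Δt_3 = 4.256 × 2.93 = 12.47 ms.
Leg 4: 39.3 ms is already measured at a ground-based detector.
Total: 11.60 + 4207 + 12.47 + 39.30 ms.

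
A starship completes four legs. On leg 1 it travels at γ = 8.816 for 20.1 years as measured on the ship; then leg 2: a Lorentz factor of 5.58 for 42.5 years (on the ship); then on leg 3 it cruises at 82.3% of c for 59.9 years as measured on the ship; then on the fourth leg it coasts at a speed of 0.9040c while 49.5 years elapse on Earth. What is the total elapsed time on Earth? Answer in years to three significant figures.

Leg 1: γ = 8.816; Δt_1 = 8.816 × 20.1 = 177.2 years.
Leg 2: γ = 5.58; Δt_2 = 5.580 × 42.5 = 237.1 years.
Leg 3: β = 0.823; γ = 1/√(1 − 0.823²) = 1/√0.3227 = 1.760; Δt_3 = 1.760 × 59.9 = 105.5 years.
Leg 4: 49.5 years is already measured on Earth.
Total: 177.2 + 237.1 + 105.5 + 49.50 years.

Δt = 569 years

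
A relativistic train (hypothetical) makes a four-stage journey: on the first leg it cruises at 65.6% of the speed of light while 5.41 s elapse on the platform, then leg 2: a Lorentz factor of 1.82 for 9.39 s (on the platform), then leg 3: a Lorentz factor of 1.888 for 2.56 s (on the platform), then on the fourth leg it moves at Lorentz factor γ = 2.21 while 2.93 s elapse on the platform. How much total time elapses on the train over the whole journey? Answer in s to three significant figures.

τ = 11.9 s

Leg 1: β = 0.656; γ = 1/√(1 − 0.656²) = 1/√0.5697 = 1.325; τ_1 = 5.41/1.325 = 4.083 s.
Leg 2: γ = 1.82; τ_2 = 9.39/1.820 = 5.159 s.
Leg 3: γ = 1.888; τ_3 = 2.56/1.888 = 1.356 s.
Leg 4: γ = 2.21; τ_4 = 2.93/2.210 = 1.326 s.
Total: 4.083 + 5.159 + 1.356 + 1.326 s.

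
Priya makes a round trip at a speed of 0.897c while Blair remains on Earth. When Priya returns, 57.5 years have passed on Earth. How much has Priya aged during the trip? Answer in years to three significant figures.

τ = 25.4 years

γ = 1/√(1 − 0.897²) = 1/√0.1954 = 2.262
Priya's clock measures proper time along the trip: τ = Δt/γ = 57.5/2.262 years.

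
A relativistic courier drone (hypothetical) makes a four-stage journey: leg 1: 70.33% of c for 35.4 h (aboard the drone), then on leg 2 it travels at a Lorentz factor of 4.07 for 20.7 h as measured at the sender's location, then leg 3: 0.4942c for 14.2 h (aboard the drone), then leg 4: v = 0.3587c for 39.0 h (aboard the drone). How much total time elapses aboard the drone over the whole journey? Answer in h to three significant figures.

τ = 93.7 h

Leg 1: 35.4 h is already measured aboard the drone.
Leg 2: γ = 4.07; τ_2 = 20.7/4.070 = 5.086 h.
Leg 3: 14.2 h is already measured aboard the drone.
Leg 4: 39.0 h is already measured aboard the drone.
Total: 35.40 + 5.086 + 14.20 + 39.00 h.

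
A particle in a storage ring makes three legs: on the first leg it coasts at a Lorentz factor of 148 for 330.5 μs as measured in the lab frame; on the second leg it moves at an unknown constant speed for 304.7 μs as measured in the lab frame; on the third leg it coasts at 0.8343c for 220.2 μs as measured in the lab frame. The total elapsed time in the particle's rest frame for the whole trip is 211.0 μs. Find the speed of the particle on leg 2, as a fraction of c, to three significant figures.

β = 0.958

Leg 1: γ = 148; τ_1 = 330.5/148.0 = 2.233 μs.
Leg 2: speed unknown; τ_2 = 304.7/γ_2.
Leg 3: γ = 1/√(1 − 0.8343²) = 1/√0.3039 = 1.814; τ_3 = 220.2/1.814 = 121.4 μs.
Total proper time: 2.233 + τ_2 + 121.4 = 211.0, so τ_2 = 211.0 − 123.6 = 87.37 μs.
γ_2 = 304.7/87.37 = 3.488; β = √(1 − 1/γ²) = √0.9178.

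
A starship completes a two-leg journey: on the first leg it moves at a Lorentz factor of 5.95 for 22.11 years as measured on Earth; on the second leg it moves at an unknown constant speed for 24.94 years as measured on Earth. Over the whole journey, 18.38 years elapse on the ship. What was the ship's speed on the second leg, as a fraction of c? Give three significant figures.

Leg 1: γ = 5.95; τ_1 = 22.11/5.950 = 3.716 years.
Leg 2: speed unknown; τ_2 = 24.94/γ_2.
Total proper time: 3.716 + τ_2 = 18.38, so τ_2 = 18.38 − 3.716 = 14.66 years.
γ_2 = 24.94/14.66 = 1.701; β = √(1 − 1/γ²) = √0.6543.

β = 0.809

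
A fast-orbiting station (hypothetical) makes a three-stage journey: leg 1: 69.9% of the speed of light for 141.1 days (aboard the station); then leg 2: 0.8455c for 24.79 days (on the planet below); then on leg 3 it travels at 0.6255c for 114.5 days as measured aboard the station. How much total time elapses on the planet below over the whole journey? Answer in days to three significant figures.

Leg 1: β = 0.699; γ = 1/√(1 − 0.699²) = 1/√0.5114 = 1.398; Δt_1 = 1.398 × 141.1 = 197.3 days.
Leg 2: 24.79 days is already measured on the planet below.
Leg 3: γ = 1/√(1 − 0.6255²) = 1/√0.6087 = 1.282; Δt_3 = 1.282 × 114.5 = 146.8 days.
Total: 197.3 + 24.79 + 146.8 days.

Δt = 369 days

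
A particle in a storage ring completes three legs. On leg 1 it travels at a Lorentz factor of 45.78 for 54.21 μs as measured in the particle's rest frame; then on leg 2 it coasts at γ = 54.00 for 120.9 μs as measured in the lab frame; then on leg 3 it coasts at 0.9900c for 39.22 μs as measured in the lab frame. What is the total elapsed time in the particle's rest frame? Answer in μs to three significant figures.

τ = 62.0 μs

Leg 1: 54.21 μs is already measured in the particle's rest frame.
Leg 2: γ = 54.00; τ_2 = 120.9/54.00 = 2.239 μs.
Leg 3: γ = 1/√(1 − 0.9900²) = 1/√0.01990 = 7.089; τ_3 = 39.22/7.089 = 5.533 μs.
Total: 54.21 + 2.239 + 5.533 μs.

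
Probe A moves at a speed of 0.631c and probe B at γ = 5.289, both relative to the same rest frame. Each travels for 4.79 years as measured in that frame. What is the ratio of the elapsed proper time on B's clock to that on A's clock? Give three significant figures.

A: γ = 1/√(1 − 0.631²) = 1/√0.6018 = 1.289. B: γ = 5.289.
τ_A/τ_B = γ_B/γ_A = 5.289/1.289 = 4.103, so τ_B/τ_A = 0.2437.

τ_B/τ_A = 0.244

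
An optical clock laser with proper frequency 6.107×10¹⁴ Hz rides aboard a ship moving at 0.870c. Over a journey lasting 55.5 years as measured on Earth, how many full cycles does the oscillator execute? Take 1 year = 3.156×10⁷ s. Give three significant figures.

N = 5.27×10²³

γ = 1/√(1 − 0.870²) = 1/√0.2431 = 2.028
The oscillator's own cycle count is N = f × τ where τ is the proper time on the ship. τ = Δt/γ = 55.5/2.028 = 27.36 years = 8.636×10⁸ s.
N = 6.107×10¹⁴ × 8.636×10⁸ = 5.274×10²³.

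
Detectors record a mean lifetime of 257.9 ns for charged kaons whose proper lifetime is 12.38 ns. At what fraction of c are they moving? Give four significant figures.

γ = Δt/τ₀ = 257.9/12.38 = 20.83
β = √(1 − 1/γ²) = √(1 − 0.002304) = √0.9977

v = 0.9988c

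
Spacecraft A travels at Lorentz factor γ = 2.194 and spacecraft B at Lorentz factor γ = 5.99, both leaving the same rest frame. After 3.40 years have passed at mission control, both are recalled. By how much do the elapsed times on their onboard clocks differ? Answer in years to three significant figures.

A: γ = 2.194; τ_A = 3.40/2.194 = 1.550 years.
B: γ = 5.99; τ_B = 3.40/5.990 = 0.5676 years.

|τ_A − τ_B| = 0.982 years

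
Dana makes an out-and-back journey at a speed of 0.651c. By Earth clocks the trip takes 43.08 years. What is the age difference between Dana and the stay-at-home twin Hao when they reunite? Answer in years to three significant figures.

Δt − τ = 10.4 years

γ = 1/√(1 − 0.651²) = 1/√0.5762 = 1.317
Dana's elapsed proper time: τ = 43.08/1.317 = 32.70 years.
Age gap = Δt − τ = 43.08 − 32.70 years.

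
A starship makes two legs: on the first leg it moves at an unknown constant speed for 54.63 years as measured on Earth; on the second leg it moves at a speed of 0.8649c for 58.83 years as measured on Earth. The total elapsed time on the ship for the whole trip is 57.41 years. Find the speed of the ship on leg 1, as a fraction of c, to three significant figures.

Leg 1: speed unknown; τ_1 = 54.63/γ_1.
Leg 2: γ = 1/√(1 − 0.8649²) = 1/√0.2519 = 1.992; τ_2 = 58.83/1.992 = 29.53 years.
Total proper time: τ_1 + 29.53 = 57.41, so τ_1 = 57.41 − 29.53 = 27.88 years.
γ_1 = 54.63/27.88 = 1.959; β = √(1 − 1/γ²) = √0.7395.

β = 0.860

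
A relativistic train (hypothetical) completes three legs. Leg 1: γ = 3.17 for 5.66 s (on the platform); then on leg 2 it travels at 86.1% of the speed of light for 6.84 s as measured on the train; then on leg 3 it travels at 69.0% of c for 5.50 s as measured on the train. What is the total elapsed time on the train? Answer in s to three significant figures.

τ = 14.1 s

Leg 1: γ = 3.17; τ_1 = 5.66/3.170 = 1.785 s.
Leg 2: 6.84 s is already measured on the train.
Leg 3: 5.50 s is already measured on the train.
Total: 1.785 + 6.840 + 5.500 s.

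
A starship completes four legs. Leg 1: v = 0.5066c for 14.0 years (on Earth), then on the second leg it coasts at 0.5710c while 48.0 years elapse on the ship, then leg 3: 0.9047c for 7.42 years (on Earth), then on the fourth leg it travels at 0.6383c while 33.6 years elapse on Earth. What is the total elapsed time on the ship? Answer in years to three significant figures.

τ = 89.1 years

Leg 1: γ = 1/√(1 − 0.5066²) = 1/√0.7434 = 1.160; τ_1 = 14.0/1.160 = 12.07 years.
Leg 2: 48.0 years is already measured on the ship.
Leg 3: γ = 1/√(1 − 0.9047²) = 1/√0.1815 = 2.347; τ_3 = 7.42/2.347 = 3.161 years.
Leg 4: γ = 1/√(1 − 0.6383²) = 1/√0.5926 = 1.299; τ_4 = 33.6/1.299 = 25.86 years.
Total: 12.07 + 48.00 + 3.161 + 25.86 years.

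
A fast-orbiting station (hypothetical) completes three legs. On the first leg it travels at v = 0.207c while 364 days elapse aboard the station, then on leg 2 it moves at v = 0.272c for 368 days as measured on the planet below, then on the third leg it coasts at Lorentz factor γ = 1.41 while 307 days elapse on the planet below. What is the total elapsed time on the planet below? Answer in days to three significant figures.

Leg 1: γ = 1/√(1 − 0.207²) = 1/√0.9572 = 1.022; Δt_1 = 1.022 × 364 = 372.1 days.
Leg 2: 368 days is already measured on the planet below.
Leg 3: 307 days is already measured on the planet below.
Total: 372.1 + 368.0 + 307.0 days.

Δt = 1050 days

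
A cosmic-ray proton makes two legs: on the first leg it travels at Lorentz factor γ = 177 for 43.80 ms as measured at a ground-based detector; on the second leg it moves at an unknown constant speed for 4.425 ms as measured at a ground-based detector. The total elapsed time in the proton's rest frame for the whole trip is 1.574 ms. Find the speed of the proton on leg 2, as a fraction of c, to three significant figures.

Leg 1: γ = 177; τ_1 = 43.80/177.0 = 0.2475 ms.
Leg 2: speed unknown; τ_2 = 4.425/γ_2.
Total proper time: 0.2475 + τ_2 = 1.574, so τ_2 = 1.574 − 0.2475 = 1.327 ms.
γ_2 = 4.425/1.327 = 3.336; β = √(1 − 1/γ²) = √0.9101.

β = 0.954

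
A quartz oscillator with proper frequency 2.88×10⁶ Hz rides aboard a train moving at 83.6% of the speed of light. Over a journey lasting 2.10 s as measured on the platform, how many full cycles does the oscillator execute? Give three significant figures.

N = 3.32×10⁶

β = 0.836; γ = 1/√(1 − 0.836²) = 1/√0.3011 = 1.822
The oscillator's own cycle count is N = f × τ where τ is the proper time on the train. τ = Δt/γ = 2.10/1.822 = 1.152 s = 1.152×10⁰ s.
N = 2.88×10⁶ × 1.152×10⁰ = 3.319×10⁶.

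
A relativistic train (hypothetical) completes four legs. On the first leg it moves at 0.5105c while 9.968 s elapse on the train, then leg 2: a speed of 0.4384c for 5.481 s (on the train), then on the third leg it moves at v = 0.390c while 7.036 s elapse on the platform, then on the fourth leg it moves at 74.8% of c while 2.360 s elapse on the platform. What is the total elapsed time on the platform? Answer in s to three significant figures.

Δt = 27.1 s

Leg 1: γ = 1/√(1 − 0.5105²) = 1/√0.7394 = 1.163; Δt_1 = 1.163 × 9.968 = 11.59 s.
Leg 2: γ = 1/√(1 − 0.4384²) = 1/√0.8078 = 1.113; Δt_2 = 1.113 × 5.481 = 6.098 s.
Leg 3: 7.036 s is already measured on the platform.
Leg 4: 2.360 s is already measured on the platform.
Total: 11.59 + 6.098 + 7.036 + 2.360 s.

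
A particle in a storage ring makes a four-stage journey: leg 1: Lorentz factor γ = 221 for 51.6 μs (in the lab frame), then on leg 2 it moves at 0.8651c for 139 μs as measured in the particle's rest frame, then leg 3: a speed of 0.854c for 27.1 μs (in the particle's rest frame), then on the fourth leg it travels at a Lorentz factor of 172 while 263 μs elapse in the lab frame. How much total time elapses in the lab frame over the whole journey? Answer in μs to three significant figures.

Δt = 644 μs

Leg 1: 51.6 μs is already measured in the lab frame.
Leg 2: γ = 1/√(1 − 0.8651²) = 1/√0.2516 = 1.994; Δt_2 = 1.994 × 139 = 277.1 μs.
Leg 3: γ = 1/√(1 − 0.854²) = 1/√0.2707 = 1.922; Δt_3 = 1.922 × 27.1 = 52.09 μs.
Leg 4: 263 μs is already measured in the lab frame.
Total: 51.60 + 277.1 + 52.09 + 263.0 μs.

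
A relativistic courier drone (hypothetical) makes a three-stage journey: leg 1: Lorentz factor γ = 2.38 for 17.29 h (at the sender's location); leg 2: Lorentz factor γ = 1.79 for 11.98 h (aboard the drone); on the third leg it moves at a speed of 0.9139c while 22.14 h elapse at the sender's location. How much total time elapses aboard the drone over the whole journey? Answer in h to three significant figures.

Leg 1: γ = 2.38; τ_1 = 17.29/2.380 = 7.265 h.
Leg 2: 11.98 h is already measured aboard the drone.
Leg 3: γ = 1/√(1 − 0.9139²) = 1/√0.1648 = 2.463; τ_3 = 22.14/2.463 = 8.987 h.
Total: 7.265 + 11.98 + 8.987 h.

τ = 28.2 h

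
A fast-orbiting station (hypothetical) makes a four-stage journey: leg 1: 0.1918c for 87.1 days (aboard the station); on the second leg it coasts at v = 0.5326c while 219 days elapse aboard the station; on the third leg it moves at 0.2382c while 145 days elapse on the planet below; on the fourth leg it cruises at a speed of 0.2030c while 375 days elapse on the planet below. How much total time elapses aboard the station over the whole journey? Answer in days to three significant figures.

τ = 814 days

Leg 1: 87.1 days is already measured aboard the station.
Leg 2: 219 days is already measured aboard the station.
Leg 3: γ = 1/√(1 − 0.2382²) = 1/√0.9433 = 1.030; τ_3 = 145/1.030 = 140.8 days.
Leg 4: γ = 1/√(1 − 0.2030²) = 1/√0.9588 = 1.021; τ_4 = 375/1.021 = 367.2 days.
Total: 87.10 + 219.0 + 140.8 + 367.2 days.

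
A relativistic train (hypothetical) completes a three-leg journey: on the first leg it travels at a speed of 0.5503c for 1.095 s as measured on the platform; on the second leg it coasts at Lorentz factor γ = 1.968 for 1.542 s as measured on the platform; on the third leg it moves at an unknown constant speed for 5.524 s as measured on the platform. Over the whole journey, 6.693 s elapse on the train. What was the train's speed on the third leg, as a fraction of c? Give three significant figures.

β = 0.427

Leg 1: γ = 1/√(1 − 0.5503²) = 1/√0.6972 = 1.198; τ_1 = 1.095/1.198 = 0.9143 s.
Leg 2: γ = 1.968; τ_2 = 1.542/1.968 = 0.7835 s.
Leg 3: speed unknown; τ_3 = 5.524/γ_3.
Total proper time: 0.9143 + 0.7835 + τ_3 = 6.693, so τ_3 = 6.693 − 1.698 = 4.995 s.
γ_3 = 5.524/4.995 = 1.106; β = √(1 − 1/γ²) = √0.1823.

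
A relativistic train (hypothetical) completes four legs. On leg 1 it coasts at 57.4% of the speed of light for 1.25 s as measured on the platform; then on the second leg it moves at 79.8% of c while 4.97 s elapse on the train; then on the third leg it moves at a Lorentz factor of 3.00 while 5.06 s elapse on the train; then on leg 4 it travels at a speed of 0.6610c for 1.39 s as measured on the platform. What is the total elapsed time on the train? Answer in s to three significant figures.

τ = 12.1 s

Leg 1: β = 0.574; γ = 1/√(1 − 0.574²) = 1/√0.6705 = 1.221; τ_1 = 1.25/1.221 = 1.024 s.
Leg 2: 4.97 s is already measured on the train.
Leg 3: 5.06 s is already measured on the train.
Leg 4: γ = 1/√(1 − 0.6610²) = 1/√0.5631 = 1.333; τ_4 = 1.39/1.333 = 1.043 s.
Total: 1.024 + 4.970 + 5.060 + 1.043 s.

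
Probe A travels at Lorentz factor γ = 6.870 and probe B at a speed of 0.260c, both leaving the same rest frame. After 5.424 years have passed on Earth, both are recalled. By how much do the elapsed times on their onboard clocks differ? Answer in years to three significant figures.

|τ_A − τ_B| = 4.45 years

A: γ = 6.870; τ_A = 5.424/6.870 = 0.7895 years.
B: γ = 1/√(1 − 0.260²) = 1/√0.9324 = 1.036; τ_B = 5.424/1.036 = 5.237 years.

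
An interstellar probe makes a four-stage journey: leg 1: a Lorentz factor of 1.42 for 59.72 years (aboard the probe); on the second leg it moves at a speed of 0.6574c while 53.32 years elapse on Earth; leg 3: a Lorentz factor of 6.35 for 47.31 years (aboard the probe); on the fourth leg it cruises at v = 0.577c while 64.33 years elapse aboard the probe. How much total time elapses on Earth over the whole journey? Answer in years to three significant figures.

Leg 1: γ = 1.42; Δt_1 = 1.420 × 59.72 = 84.80 years.
Leg 2: 53.32 years is already measured on Earth.
Leg 3: γ = 6.35; Δt_3 = 6.350 × 47.31 = 300.4 years.
Leg 4: γ = 1/√(1 − 0.577²) = 1/√0.6671 = 1.224; Δt_4 = 1.224 × 64.33 = 78.76 years.
Total: 84.80 + 53.32 + 300.4 + 78.76 years.

Δt = 517 years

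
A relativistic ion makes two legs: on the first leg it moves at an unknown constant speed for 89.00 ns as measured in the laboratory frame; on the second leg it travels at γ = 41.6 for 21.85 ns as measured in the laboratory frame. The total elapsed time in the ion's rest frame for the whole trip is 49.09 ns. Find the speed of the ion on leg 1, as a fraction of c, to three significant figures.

Leg 1: speed unknown; τ_1 = 89.00/γ_1.
Leg 2: γ = 41.6; τ_2 = 21.85/41.60 = 0.5252 ns.
Total proper time: τ_1 + 0.5252 = 49.09, so τ_1 = 49.09 − 0.5252 = 48.56 ns.
γ_1 = 89.00/48.56 = 1.833; β = √(1 − 1/γ²) = √0.7022.

β = 0.838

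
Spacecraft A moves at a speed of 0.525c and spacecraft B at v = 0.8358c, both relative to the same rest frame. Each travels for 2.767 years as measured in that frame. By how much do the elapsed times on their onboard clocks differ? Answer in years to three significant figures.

A: γ = 1/√(1 − 0.525²) = 1/√0.7244 = 1.175; τ_A = 2.767/1.175 = 2.355 years.
B: γ = 1/√(1 − 0.8358²) = 1/√0.3014 = 1.821; τ_B = 2.767/1.821 = 1.519 years.

|τ_A − τ_B| = 0.836 years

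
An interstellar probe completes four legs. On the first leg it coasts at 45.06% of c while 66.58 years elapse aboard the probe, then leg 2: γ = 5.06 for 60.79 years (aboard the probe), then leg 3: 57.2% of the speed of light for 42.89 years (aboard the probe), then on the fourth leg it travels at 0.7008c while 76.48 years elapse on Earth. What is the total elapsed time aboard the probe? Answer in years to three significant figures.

τ = 225 years

Leg 1: 66.58 years is already measured aboard the probe.
Leg 2: 60.79 years is already measured aboard the probe.
Leg 3: 42.89 years is already measured aboard the probe.
Leg 4: γ = 1/√(1 − 0.7008²) = 1/√0.5089 = 1.402; τ_4 = 76.48/1.402 = 54.56 years.
Total: 66.58 + 60.79 + 42.89 + 54.56 years.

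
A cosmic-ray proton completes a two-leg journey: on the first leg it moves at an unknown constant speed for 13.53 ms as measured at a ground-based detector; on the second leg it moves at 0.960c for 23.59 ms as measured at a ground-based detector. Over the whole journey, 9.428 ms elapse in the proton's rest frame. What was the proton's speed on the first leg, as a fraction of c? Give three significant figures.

Leg 1: speed unknown; τ_1 = 13.53/γ_1.
Leg 2: γ = 1/√(1 − 0.960²) = 25/7 ≈ 3.571; τ_2 = 23.59/3.571 = 6.605 ms.
Total proper time: τ_1 + 6.605 = 9.428, so τ_1 = 9.428 − 6.605 = 2.823 ms.
γ_1 = 13.53/2.823 = 4.793; β = √(1 − 1/γ²) = √0.9565.

β = 0.978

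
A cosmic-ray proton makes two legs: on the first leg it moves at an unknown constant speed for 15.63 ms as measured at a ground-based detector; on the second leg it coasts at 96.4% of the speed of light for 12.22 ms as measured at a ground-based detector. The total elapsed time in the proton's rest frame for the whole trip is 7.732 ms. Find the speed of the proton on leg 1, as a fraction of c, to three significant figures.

β = 0.958

Leg 1: speed unknown; τ_1 = 15.63/γ_1.
Leg 2: β = 0.964; γ = 1/√(1 − 0.964²) = 1/√0.07070 = 3.761; τ_2 = 12.22/3.761 = 3.249 ms.
Total proper time: τ_1 + 3.249 = 7.732, so τ_1 = 7.732 − 3.249 = 4.483 ms.
γ_1 = 15.63/4.483 = 3.487; β = √(1 − 1/γ²) = √0.9177.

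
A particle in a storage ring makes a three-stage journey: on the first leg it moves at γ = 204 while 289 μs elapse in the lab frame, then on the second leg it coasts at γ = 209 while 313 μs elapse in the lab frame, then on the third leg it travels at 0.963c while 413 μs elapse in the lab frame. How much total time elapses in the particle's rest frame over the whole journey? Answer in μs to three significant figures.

Leg 1: γ = 204; τ_1 = 289/204.0 = 1.417 μs.
Leg 2: γ = 209; τ_2 = 313/209.0 = 1.498 μs.
Leg 3: γ = 1/√(1 − 0.963²) = 1/√0.07263 = 3.711; τ_3 = 413/3.711 = 111.3 μs.
Total: 1.417 + 1.498 + 111.3 μs.

τ = 114 μs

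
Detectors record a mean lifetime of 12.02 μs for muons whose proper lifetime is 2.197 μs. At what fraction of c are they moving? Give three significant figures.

v = 0.983c

γ = Δt/τ₀ = 12.02/2.197 = 5.471
β = √(1 − 1/γ²) = √(1 − 0.03341) = √0.9666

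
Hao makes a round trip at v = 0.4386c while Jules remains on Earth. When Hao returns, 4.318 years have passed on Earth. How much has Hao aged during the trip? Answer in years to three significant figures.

τ = 3.88 years

γ = 1/√(1 − 0.4386²) = 1/√0.8076 = 1.113
Hao's clock measures proper time along the trip: τ = Δt/γ = 4.318/1.113 years.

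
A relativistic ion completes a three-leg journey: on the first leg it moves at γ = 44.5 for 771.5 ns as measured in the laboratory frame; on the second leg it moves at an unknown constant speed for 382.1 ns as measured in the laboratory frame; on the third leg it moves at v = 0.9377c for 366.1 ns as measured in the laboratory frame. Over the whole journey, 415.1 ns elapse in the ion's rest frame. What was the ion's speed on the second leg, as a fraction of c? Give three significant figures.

β = 0.706

Leg 1: γ = 44.5; τ_1 = 771.5/44.50 = 17.34 ns.
Leg 2: speed unknown; τ_2 = 382.1/γ_2.
Leg 3: γ = 1/√(1 − 0.9377²) = 1/√0.1207 = 2.878; τ_3 = 366.1/2.878 = 127.2 ns.
Total proper time: 17.34 + τ_2 + 127.2 = 415.1, so τ_2 = 415.1 − 144.5 = 270.6 ns.
γ_2 = 382.1/270.6 = 1.412; β = √(1 − 1/γ²) = √0.4986.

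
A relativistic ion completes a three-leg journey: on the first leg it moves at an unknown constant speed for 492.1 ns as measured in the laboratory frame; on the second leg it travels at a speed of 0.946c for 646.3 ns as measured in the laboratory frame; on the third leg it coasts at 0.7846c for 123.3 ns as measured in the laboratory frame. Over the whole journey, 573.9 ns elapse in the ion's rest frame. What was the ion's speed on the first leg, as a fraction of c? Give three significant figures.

β = 0.811

Leg 1: speed unknown; τ_1 = 492.1/γ_1.
Leg 2: γ = 1/√(1 − 0.946²) = 1/√0.1051 = 3.085; τ_2 = 646.3/3.085 = 209.5 ns.
Leg 3: γ = 1/√(1 − 0.7846²) = 1/√0.3844 = 1.613; τ_3 = 123.3/1.613 = 76.45 ns.
Total proper time: τ_1 + 209.5 + 76.45 = 573.9, so τ_1 = 573.9 − 286.0 = 287.9 ns.
γ_1 = 492.1/287.9 = 1.709; β = √(1 − 1/γ²) = √0.6576.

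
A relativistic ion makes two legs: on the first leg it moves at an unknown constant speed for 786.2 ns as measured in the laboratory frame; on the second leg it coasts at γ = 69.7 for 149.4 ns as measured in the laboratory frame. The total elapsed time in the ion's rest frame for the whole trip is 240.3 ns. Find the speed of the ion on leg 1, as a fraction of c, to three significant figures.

Leg 1: speed unknown; τ_1 = 786.2/γ_1.
Leg 2: γ = 69.7; τ_2 = 149.4/69.70 = 2.143 ns.
Total proper time: τ_1 + 2.143 = 240.3, so τ_1 = 240.3 − 2.143 = 238.2 ns.
γ_1 = 786.2/238.2 = 3.301; β = √(1 − 1/γ²) = √0.9082.

β = 0.953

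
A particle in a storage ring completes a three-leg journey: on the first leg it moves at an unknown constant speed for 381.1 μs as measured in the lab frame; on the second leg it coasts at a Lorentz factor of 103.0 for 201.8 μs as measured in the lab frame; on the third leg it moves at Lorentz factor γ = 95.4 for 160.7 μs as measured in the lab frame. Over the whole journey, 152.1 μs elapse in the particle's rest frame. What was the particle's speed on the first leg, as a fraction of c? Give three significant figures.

β = 0.921

Leg 1: speed unknown; τ_1 = 381.1/γ_1.
Leg 2: γ = 103.0; τ_2 = 201.8/103.0 = 1.959 μs.
Leg 3: γ = 95.4; τ_3 = 160.7/95.40 = 1.684 μs.
Total proper time: τ_1 + 1.959 + 1.684 = 152.1, so τ_1 = 152.1 − 3.644 = 148.5 μs.
γ_1 = 381.1/148.5 = 2.567; β = √(1 − 1/γ²) = √0.8483.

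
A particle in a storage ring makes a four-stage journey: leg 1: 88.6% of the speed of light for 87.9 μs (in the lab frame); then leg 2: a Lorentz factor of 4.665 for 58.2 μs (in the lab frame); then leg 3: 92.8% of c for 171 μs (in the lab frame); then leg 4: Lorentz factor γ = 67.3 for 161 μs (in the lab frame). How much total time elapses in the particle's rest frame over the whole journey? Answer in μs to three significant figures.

Leg 1: β = 0.886; γ = 1/√(1 − 0.886²) = 1/√0.2150 = 2.157; τ_1 = 87.9/2.157 = 40.76 μs.
Leg 2: γ = 4.665; τ_2 = 58.2/4.665 = 12.48 μs.
Leg 3: β = 0.928; γ = 1/√(1 − 0.928²) = 1/√0.1388 = 2.684; τ_3 = 171/2.684 = 63.71 μs.
Leg 4: γ = 67.3; τ_4 = 161/67.30 = 2.392 μs.
Total: 40.76 + 12.48 + 63.71 + 2.392 μs.

τ = 119 μs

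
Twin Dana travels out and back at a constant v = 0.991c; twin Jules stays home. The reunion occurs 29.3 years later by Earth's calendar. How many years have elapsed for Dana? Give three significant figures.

γ = 1/√(1 − 0.991²) = 1/√0.01792 = 7.470
Dana's clock measures proper time along the trip: τ = Δt/γ = 29.3/7.470 years.

τ = 3.92 years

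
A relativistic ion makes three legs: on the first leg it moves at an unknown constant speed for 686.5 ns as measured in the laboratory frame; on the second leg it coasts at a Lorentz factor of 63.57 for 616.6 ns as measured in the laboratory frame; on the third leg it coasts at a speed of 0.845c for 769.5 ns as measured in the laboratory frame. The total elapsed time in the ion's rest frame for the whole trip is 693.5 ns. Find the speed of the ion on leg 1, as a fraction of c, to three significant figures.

Leg 1: speed unknown; τ_1 = 686.5/γ_1.
Leg 2: γ = 63.57; τ_2 = 616.6/63.57 = 9.700 ns.
Leg 3: γ = 1/√(1 − 0.845²) = 1/√0.2860 = 1.870; τ_3 = 769.5/1.870 = 411.5 ns.
Total proper time: τ_1 + 9.700 + 411.5 = 693.5, so τ_1 = 693.5 − 421.2 = 272.3 ns.
γ_1 = 686.5/272.3 = 2.521; β = √(1 − 1/γ²) = √0.8427.

β = 0.918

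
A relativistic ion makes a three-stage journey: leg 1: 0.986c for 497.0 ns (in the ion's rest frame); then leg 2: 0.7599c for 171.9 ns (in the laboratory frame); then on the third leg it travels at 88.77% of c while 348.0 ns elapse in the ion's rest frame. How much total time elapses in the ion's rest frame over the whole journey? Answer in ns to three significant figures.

τ = 957 ns

Leg 1: 497.0 ns is already measured in the ion's rest frame.
Leg 2: γ = 1/√(1 − 0.7599²) = 1/√0.4226 = 1.538; τ_2 = 171.9/1.538 = 111.7 ns.
Leg 3: 348.0 ns is already measured in the ion's rest frame.
Total: 497.0 + 111.7 + 348.0 ns.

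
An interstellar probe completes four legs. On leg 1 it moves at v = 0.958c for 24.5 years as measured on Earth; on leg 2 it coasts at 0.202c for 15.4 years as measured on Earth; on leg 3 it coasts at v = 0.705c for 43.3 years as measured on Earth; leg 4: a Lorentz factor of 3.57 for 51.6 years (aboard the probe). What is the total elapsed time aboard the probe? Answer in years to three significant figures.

τ = 104 years

Leg 1: γ = 1/√(1 − 0.958²) = 1/√0.08224 = 3.487; τ_1 = 24.5/3.487 = 7.026 years.
Leg 2: γ = 1/√(1 − 0.202²) = 1/√0.9592 = 1.021; τ_2 = 15.4/1.021 = 15.08 years.
Leg 3: γ = 1/√(1 − 0.705²) = 1/√0.5030 = 1.410; τ_3 = 43.3/1.410 = 30.71 years.
Leg 4: 51.6 years is already measured aboard the probe.
Total: 7.026 + 15.08 + 30.71 + 51.60 years.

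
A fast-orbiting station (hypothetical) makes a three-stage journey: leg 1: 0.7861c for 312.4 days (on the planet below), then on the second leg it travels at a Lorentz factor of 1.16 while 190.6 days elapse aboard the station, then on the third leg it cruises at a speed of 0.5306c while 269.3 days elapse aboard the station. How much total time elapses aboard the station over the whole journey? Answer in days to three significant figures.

Leg 1: γ = 1/√(1 − 0.7861²) = 1/√0.3820 = 1.618; τ_1 = 312.4/1.618 = 193.1 days.
Leg 2: 190.6 days is already measured aboard the station.
Leg 3: 269.3 days is already measured aboard the station.
Total: 193.1 + 190.6 + 269.3 days.

τ = 653 days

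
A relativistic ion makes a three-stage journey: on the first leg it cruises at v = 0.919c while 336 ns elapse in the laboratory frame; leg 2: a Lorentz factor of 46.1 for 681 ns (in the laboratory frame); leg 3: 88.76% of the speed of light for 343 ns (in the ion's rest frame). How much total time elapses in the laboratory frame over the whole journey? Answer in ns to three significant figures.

Leg 1: 336 ns is already measured in the laboratory frame.
Leg 2: 681 ns is already measured in the laboratory frame.
Leg 3: β = 0.8876; γ = 1/√(1 − 0.8876²) = 1/√0.2122 = 2.171; Δt_3 = 2.171 × 343 = 744.7 ns.
Total: 336.0 + 681.0 + 744.7 ns.

Δt = 1760 ns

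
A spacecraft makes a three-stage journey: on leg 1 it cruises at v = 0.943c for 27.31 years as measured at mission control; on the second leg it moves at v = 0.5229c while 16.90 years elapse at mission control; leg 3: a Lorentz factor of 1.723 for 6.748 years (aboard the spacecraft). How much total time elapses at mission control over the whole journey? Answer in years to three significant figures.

Leg 1: 27.31 years is already measured at mission control.
Leg 2: 16.90 years is already measured at mission control.
Leg 3: γ = 1.723; Δt_3 = 1.723 × 6.748 = 11.63 years.
Total: 27.31 + 16.90 + 11.63 years.

Δt = 55.8 years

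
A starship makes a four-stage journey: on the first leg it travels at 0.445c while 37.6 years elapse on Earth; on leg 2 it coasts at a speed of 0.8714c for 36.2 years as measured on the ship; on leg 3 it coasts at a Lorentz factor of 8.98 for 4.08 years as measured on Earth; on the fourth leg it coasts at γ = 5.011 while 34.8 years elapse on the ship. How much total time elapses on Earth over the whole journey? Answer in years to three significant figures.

Δt = 290 years

Leg 1: 37.6 years is already measured on Earth.
Leg 2: γ = 1/√(1 − 0.8714²) = 1/√0.2407 = 2.038; Δt_2 = 2.038 × 36.2 = 73.79 years.
Leg 3: 4.08 years is already measured on Earth.
Leg 4: γ = 5.011; Δt_4 = 5.011 × 34.8 = 174.4 years.
Total: 37.60 + 73.79 + 4.080 + 174.4 years.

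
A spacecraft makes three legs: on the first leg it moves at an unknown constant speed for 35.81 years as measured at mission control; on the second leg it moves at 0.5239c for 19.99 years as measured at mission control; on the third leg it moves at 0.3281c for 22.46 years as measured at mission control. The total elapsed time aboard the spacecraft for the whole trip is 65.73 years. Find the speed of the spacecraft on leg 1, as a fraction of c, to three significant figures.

β = 0.641

Leg 1: speed unknown; τ_1 = 35.81/γ_1.
Leg 2: γ = 1/√(1 − 0.5239²) = 1/√0.7255 = 1.174; τ_2 = 19.99/1.174 = 17.03 years.
Leg 3: γ = 1/√(1 − 0.3281²) = 1/√0.8924 = 1.059; τ_3 = 22.46/1.059 = 21.22 years.
Total proper time: τ_1 + 17.03 + 21.22 = 65.73, so τ_1 = 65.73 − 38.24 = 27.49 years.
γ_1 = 35.81/27.49 = 1.303; β = √(1 − 1/γ²) = √0.4109.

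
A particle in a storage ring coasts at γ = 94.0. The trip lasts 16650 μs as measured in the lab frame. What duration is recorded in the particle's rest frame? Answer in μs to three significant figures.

γ = 94.0
The interval measured in the lab frame is the dilated one; the clock in the particle's rest frame measures the proper time τ = Δt/γ = 16650/94.00 μs.

τ = 177 μs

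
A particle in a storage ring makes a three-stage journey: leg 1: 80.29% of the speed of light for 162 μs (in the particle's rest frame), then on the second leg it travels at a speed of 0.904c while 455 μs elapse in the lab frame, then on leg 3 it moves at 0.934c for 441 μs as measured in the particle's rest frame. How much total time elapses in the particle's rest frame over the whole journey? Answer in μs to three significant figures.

Leg 1: 162 μs is already measured in the particle's rest frame.
Leg 2: γ = 1/√(1 − 0.904²) = 1/√0.1828 = 2.339; τ_2 = 455/2.339 = 194.5 μs.
Leg 3: 441 μs is already measured in the particle's rest frame.
Total: 162.0 + 194.5 + 441.0 μs.

τ = 798 μs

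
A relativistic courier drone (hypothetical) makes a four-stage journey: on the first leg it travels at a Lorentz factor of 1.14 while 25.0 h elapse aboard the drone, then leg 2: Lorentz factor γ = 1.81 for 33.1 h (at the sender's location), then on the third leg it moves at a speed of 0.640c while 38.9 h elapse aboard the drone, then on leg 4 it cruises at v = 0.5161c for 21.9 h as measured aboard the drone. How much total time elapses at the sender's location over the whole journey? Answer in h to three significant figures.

Δt = 138 h

Leg 1: γ = 1.14; Δt_1 = 1.140 × 25.0 = 28.50 h.
Leg 2: 33.1 h is already measured at the sender's location.
Leg 3: γ = 1/√(1 − 0.640²) = 1/√0.5904 = 1.301; Δt_3 = 1.301 × 38.9 = 50.63 h.
Leg 4: γ = 1/√(1 − 0.5161²) = 1/√0.7336 = 1.168; Δt_4 = 1.168 × 21.9 = 25.57 h.
Total: 28.50 + 33.10 + 50.63 + 25.57 h.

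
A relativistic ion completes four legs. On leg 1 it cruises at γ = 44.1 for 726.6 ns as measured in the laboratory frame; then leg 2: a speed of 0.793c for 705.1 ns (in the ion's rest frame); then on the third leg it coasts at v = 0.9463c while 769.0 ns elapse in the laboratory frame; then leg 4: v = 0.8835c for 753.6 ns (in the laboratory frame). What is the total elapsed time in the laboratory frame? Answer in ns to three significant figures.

Leg 1: 726.6 ns is already measured in the laboratory frame.
Leg 2: γ = 1/√(1 − 0.793²) = 1/√0.3712 = 1.641; Δt_2 = 1.641 × 705.1 = 1157 ns.
Leg 3: 769.0 ns is already measured in the laboratory frame.
Leg 4: 753.6 ns is already measured in the laboratory frame.
Total: 726.6 + 1157 + 769.0 + 753.6 ns.

Δt = 3410 ns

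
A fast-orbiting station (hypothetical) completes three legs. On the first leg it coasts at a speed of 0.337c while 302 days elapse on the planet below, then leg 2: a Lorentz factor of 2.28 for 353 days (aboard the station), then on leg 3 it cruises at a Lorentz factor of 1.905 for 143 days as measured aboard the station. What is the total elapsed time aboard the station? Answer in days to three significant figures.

Leg 1: γ = 1/√(1 − 0.337²) = 1/√0.8864 = 1.062; τ_1 = 302/1.062 = 284.3 days.
Leg 2: 353 days is already measured aboard the station.
Leg 3: 143 days is already measured aboard the station.
Total: 284.3 + 353.0 + 143.0 days.

τ = 780 days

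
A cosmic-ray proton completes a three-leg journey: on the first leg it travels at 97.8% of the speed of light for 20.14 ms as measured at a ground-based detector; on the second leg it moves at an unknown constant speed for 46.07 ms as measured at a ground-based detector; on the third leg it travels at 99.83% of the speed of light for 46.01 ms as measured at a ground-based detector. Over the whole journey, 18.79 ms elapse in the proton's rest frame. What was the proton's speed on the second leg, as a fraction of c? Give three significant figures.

β = 0.966

Leg 1: β = 0.978; γ = 1/√(1 − 0.978²) = 1/√0.04352 = 4.794; τ_1 = 20.14/4.794 = 4.201 ms.
Leg 2: speed unknown; τ_2 = 46.07/γ_2.
Leg 3: β = 0.9983; γ = 1/√(1 − 0.9983²) = 1/√0.003397 = 17.16; τ_3 = 46.01/17.16 = 2.682 ms.
Total proper time: 4.201 + τ_2 + 2.682 = 18.79, so τ_2 = 18.79 − 6.883 = 11.91 ms.
γ_2 = 46.07/11.91 = 3.869; β = √(1 − 1/γ²) = √0.9332.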